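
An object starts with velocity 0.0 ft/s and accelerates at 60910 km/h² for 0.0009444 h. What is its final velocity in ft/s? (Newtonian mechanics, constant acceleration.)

v₀ = 0.0 ft/s × 0.3048 = 0.0 m/s
a = 60910 km/h² × 7.716049382716049e-05 = 4.69985 m/s²
t = 0.0009444 h × 3600.0 = 3.39984 s
v = v₀ + a × t = 0.0 + 4.69985 × 3.39984 = 15.9787 m/s
v = 15.9787 m/s / 0.3048 = 52.42 ft/s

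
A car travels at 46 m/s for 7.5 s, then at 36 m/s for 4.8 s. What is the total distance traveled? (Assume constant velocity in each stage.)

d₁ = v₁t₁ = 46 × 7.5 = 345.0 m
d₂ = v₂t₂ = 36 × 4.8 = 172.8 m
d_total = 345.0 + 172.8 = 517.8 m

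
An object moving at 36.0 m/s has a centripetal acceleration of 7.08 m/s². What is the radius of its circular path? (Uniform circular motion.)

r = v²/a_c = 36.0²/7.08 = 183.05 m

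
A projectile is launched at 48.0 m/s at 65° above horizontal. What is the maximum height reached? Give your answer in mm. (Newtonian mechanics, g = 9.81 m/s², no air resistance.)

H = v₀² × sin²(θ) / (2g) = 48.0² × sin(65°)² / (2 × 9.81) = 2304.0 × 0.821394 / 19.62 = 96.4573 m
H = 96.4573 m / 0.001 = 96460 mm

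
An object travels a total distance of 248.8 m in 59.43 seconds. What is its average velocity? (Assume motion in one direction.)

v_avg = Δd / Δt = 248.8 / 59.43 = 4.19 m/s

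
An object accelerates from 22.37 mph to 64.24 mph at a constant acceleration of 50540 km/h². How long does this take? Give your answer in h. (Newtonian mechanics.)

v₀ = 22.37 mph × 0.44704 = 10.0003 m/s
v = 64.24 mph × 0.44704 = 28.7178 m/s
a = 50540 km/h² × 7.716049382716049e-05 = 3.89969 m/s²
t = (v - v₀) / a = (28.7178 - 10.0003) / 3.89969 = 4.79974 s
t = 4.79974 s / 3600.0 = 0.001333 h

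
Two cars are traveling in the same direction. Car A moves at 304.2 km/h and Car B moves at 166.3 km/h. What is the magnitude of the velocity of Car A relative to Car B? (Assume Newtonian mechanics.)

v_rel = |v_A - v_B| = |304.2 - 166.3| = 137.9 km/h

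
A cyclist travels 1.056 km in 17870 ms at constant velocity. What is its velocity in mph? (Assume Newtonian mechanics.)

d = 1.056 km × 1000.0 = 1056.0 m
t = 17870 ms × 0.001 = 17.87 s
v = d / t = 1056.0 / 17.87 = 59.0935 m/s
v = 59.0935 m/s / 0.44704 = 132.2 mph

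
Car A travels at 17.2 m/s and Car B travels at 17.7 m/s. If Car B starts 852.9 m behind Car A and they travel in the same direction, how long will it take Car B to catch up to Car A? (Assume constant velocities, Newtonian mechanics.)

Relative speed: v_rel = 17.7 - 17.2 = 0.5 m/s
Time to catch: t = d₀/v_rel = 852.9/0.5 = 1705.8 s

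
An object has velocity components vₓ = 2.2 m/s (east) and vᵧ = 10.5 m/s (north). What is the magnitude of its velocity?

|v| = √(vₓ² + vᵧ²) = √(2.2² + 10.5²) = √(115.09) = 10.73 m/s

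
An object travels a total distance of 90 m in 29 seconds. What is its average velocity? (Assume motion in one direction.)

v_avg = Δd / Δt = 90 / 29 = 3.1 m/s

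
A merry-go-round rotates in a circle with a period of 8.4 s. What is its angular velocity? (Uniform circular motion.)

ω = 2π/T = 2π/8.4 = 0.748 rad/s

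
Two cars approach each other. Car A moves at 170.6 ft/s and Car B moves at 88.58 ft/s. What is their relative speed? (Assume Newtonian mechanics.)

v_rel = v_A + v_B = 170.6 + 88.58 = 259.18 ft/s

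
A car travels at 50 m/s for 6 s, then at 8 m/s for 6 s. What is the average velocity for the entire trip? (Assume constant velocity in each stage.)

d₁ = v₁t₁ = 50 × 6 = 300 m
d₂ = v₂t₂ = 8 × 6 = 48 m
d_total = 348 m, t_total = 12 s
v_avg = d_total/t_total = 348/12 = 29.0 m/s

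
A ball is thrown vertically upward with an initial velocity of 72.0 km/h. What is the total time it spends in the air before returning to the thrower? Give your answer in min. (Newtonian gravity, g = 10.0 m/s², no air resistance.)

v₀ = 72.0 km/h × 0.2777777777777778 = 20.0 m/s
t_total = 2 × v₀ / g = 2 × 20.0 / 10.0 = 4.0 s
t_total = 4.0 s / 60.0 = 0.06667 min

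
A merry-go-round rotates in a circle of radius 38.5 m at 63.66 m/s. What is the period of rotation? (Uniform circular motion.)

T = 2πr/v = 2π×38.5/63.66 = 3.8 s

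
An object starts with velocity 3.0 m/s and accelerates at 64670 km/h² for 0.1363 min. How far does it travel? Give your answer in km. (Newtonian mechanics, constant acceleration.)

a = 64670 km/h² × 7.716049382716049e-05 = 4.98997 m/s²
t = 0.1363 min × 60.0 = 8.178 s
d = v₀ × t + ½ × a × t² = 3.0 × 8.178 + 0.5 × 4.98997 × 8.178² = 191.398 m
d = 191.398 m / 1000.0 = 0.1914 km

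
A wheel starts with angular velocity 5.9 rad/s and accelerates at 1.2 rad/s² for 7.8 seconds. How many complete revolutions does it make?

θ = ω₀t + ½αt² = 5.9×7.8 + ½×1.2×7.8² = 82.524 rad
Total revolutions = θ/(2π) = 82.524/(2π) = 13.13
Complete revolutions = ⌊13.13⌋ = 13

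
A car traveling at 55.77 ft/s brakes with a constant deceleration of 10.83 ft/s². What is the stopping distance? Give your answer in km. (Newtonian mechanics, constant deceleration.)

v₀ = 55.77 ft/s × 0.3048 = 16.9987 m/s
a = 10.83 ft/s² × 0.3048 = 3.30098 m/s²
d = v₀² / (2a) = 16.9987² / (2 × 3.30098) = 288.956 / 6.60196 = 43.7682 m
d = 43.7682 m / 1000.0 = 0.04377 km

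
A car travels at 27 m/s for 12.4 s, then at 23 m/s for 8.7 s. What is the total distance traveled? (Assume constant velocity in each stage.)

d₁ = v₁t₁ = 27 × 12.4 = 334.8 m
d₂ = v₂t₂ = 23 × 8.7 = 200.1 m
d_total = 334.8 + 200.1 = 534.9 m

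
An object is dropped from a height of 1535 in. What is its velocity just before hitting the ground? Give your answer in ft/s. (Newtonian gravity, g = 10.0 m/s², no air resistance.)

h = 1535 in × 0.0254 = 38.989 m
v = √(2gh) = √(2 × 10.0 × 38.989) = 27.9245 m/s
v = 27.9245 m/s / 0.3048 = 91.62 ft/s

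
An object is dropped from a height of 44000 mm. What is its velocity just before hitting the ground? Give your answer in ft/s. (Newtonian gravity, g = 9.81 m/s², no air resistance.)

h = 44000 mm × 0.001 = 44.0 m
v = √(2gh) = √(2 × 9.81 × 44.0) = 29.3816 m/s
v = 29.3816 m/s / 0.3048 = 96.4 ft/s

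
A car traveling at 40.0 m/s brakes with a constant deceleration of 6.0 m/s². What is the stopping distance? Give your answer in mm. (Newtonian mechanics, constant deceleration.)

d = v₀² / (2a) = 40.0² / (2 × 6.0) = 1600.0 / 12.0 = 133.333 m
d = 133.333 m / 0.001 = 133300 mm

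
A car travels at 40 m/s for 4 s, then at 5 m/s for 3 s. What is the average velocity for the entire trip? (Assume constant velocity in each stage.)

d₁ = v₁t₁ = 40 × 4 = 160 m
d₂ = v₂t₂ = 5 × 3 = 15 m
d_total = 175 m, t_total = 7 s
v_avg = d_total/t_total = 175/7 = 25.0 m/s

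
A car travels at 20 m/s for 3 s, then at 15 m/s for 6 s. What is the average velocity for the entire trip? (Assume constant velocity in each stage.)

d₁ = v₁t₁ = 20 × 3 = 60 m
d₂ = v₂t₂ = 15 × 6 = 90 m
d_total = 150 m, t_total = 9 s
v_avg = d_total/t_total = 150/9 = 16.67 m/s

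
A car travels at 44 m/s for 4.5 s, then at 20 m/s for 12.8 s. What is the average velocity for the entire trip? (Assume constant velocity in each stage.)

d₁ = v₁t₁ = 44 × 4.5 = 198.0 m
d₂ = v₂t₂ = 20 × 12.8 = 256.0 m
d_total = 454.0 m, t_total = 17.3 s
v_avg = d_total/t_total = 454.0/17.3 = 26.24 m/s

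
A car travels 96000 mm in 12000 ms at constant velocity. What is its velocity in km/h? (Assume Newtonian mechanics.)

d = 96000 mm × 0.001 = 96.0 m
t = 12000 ms × 0.001 = 12.0 s
v = d / t = 96.0 / 12.0 = 8.0 m/s
v = 8.0 m/s / 0.2777777777777778 = 28.8 km/h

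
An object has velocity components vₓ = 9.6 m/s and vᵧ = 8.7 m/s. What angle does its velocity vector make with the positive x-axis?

θ = arctan(vᵧ/vₓ) = arctan(8.7/9.6) = 42.18°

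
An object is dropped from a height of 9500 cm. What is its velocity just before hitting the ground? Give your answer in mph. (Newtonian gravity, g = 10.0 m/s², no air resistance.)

h = 9500 cm × 0.01 = 95.0 m
v = √(2gh) = √(2 × 10.0 × 95.0) = 43.589 m/s
v = 43.589 m/s / 0.44704 = 97.51 mph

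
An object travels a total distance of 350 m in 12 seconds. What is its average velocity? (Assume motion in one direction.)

v_avg = Δd / Δt = 350 / 12 = 29.17 m/s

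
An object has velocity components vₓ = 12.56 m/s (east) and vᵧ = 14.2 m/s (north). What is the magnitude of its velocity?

|v| = √(vₓ² + vᵧ²) = √(12.56² + 14.2²) = √(359.3936) = 18.96 m/s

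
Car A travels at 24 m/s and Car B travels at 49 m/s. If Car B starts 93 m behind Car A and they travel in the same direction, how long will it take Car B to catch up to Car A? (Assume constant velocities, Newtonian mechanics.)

Relative speed: v_rel = 49 - 24 = 25 m/s
Time to catch: t = d₀/v_rel = 93/25 = 3.72 s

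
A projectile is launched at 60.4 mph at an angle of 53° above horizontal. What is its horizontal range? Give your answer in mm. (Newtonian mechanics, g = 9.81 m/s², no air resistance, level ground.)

v₀ = 60.4 mph × 0.44704 = 27.0012 m/s
R = v₀² × sin(2θ) / g = 27.0012² × sin(2 × 53°) / 9.81 = 729.065 × 0.961262 / 9.81 = 71.4396 m
R = 71.4396 m / 0.001 = 71440 mm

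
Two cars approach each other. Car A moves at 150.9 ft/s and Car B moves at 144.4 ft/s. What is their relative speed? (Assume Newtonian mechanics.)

v_rel = v_A + v_B = 150.9 + 144.4 = 295.3 ft/s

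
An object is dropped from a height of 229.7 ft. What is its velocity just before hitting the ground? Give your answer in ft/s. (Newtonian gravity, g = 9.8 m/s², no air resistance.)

h = 229.7 ft × 0.3048 = 70.0126 m
v = √(2gh) = √(2 × 9.8 × 70.0126) = 37.0439 m/s
v = 37.0439 m/s / 0.3048 = 121.5 ft/s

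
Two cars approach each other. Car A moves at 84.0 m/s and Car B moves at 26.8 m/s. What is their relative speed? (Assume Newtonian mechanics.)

v_rel = v_A + v_B = 84.0 + 26.8 = 110.8 m/s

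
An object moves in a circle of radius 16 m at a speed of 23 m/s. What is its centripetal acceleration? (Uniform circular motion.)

a_c = v²/r = 23²/16 = 529/16 = 33.06 m/s²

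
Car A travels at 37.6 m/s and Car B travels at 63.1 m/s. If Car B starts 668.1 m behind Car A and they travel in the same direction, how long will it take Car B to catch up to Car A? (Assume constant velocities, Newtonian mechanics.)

Relative speed: v_rel = 63.1 - 37.6 = 25.5 m/s
Time to catch: t = d₀/v_rel = 668.1/25.5 = 26.2 s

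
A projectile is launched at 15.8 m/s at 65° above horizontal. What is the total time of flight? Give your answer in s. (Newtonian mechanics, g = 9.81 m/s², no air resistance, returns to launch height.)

T = 2 × v₀ × sin(θ) / g = 2 × 15.8 × sin(65°) / 9.81 = 2 × 15.8 × 0.906308 / 9.81 = 2.919 s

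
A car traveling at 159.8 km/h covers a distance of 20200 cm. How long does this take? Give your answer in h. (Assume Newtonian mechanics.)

d = 20200 cm × 0.01 = 202.0 m
v = 159.8 km/h × 0.2777777777777778 = 44.3889 m/s
t = d / v = 202.0 / 44.3889 = 4.55069 s
t = 4.55069 s / 3600.0 = 0.001264 h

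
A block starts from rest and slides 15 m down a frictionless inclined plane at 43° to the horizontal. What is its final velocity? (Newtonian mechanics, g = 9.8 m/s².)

a = g sin(θ) = 9.8 × sin(43°) = 6.6836 m/s²
v = √(2ad) = √(2 × 6.6836 × 15) = 14.16 m/s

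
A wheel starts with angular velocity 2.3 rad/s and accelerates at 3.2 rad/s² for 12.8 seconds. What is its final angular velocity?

ω = ω₀ + αt = 2.3 + 3.2 × 12.8 = 43.26 rad/s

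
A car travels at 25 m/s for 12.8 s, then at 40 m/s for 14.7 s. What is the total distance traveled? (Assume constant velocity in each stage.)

d₁ = v₁t₁ = 25 × 12.8 = 320.0 m
d₂ = v₂t₂ = 40 × 14.7 = 588.0 m
d_total = 320.0 + 588.0 = 908.0 m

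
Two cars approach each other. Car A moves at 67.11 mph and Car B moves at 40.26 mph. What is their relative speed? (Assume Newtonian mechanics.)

v_rel = v_A + v_B = 67.11 + 40.26 = 107.37 mph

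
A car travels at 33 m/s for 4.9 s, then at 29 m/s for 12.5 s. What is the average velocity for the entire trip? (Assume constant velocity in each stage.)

d₁ = v₁t₁ = 33 × 4.9 = 161.7 m
d₂ = v₂t₂ = 29 × 12.5 = 362.5 m
d_total = 524.2 m, t_total = 17.4 s
v_avg = d_total/t_total = 524.2/17.4 = 30.13 m/s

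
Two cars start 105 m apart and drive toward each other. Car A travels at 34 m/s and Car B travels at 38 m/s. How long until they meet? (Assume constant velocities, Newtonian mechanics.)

Combined speed: v_combined = 34 + 38 = 72 m/s
Time to meet: t = d/v_combined = 105/72 = 1.46 s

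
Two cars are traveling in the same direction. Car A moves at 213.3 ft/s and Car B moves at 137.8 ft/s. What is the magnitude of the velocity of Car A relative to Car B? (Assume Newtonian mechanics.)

v_rel = |v_A - v_B| = |213.3 - 137.8| = 75.5 ft/s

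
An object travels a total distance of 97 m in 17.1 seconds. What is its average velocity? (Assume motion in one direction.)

v_avg = Δd / Δt = 97 / 17.1 = 5.67 m/s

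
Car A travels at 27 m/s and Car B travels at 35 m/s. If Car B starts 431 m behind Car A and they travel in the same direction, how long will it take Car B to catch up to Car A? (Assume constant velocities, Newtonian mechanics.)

Relative speed: v_rel = 35 - 27 = 8 m/s
Time to catch: t = d₀/v_rel = 431/8 = 53.88 s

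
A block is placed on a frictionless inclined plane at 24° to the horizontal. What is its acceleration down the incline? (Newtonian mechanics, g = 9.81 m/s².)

a = g sin(θ) = 9.81 × sin(24°) = 9.81 × 0.4067 = 3.99 m/s²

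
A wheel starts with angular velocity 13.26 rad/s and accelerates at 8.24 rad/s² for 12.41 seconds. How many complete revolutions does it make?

θ = ω₀t + ½αt² = 13.26×12.41 + ½×8.24×12.41² = 799.069972 rad
Total revolutions = θ/(2π) = 799.069972/(2π) = 127.18
Complete revolutions = ⌊127.18⌋ = 127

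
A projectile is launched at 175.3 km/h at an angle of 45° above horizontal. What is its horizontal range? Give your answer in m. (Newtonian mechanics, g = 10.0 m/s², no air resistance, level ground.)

v₀ = 175.3 km/h × 0.2777777777777778 = 48.6944 m/s
R = v₀² × sin(2θ) / g = 48.6944² × sin(2 × 45°) / 10.0 = 2371.14 × 1.0 / 10.0 = 237.1 m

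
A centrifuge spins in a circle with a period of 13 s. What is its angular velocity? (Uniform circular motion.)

ω = 2π/T = 2π/13 = 0.4833 rad/s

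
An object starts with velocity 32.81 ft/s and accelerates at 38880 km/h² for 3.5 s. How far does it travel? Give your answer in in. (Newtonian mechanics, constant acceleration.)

v₀ = 32.81 ft/s × 0.3048 = 10.0005 m/s
a = 38880 km/h² × 7.716049382716049e-05 = 3.0 m/s²
d = v₀ × t + ½ × a × t² = 10.0005 × 3.5 + 0.5 × 3.0 × 3.5² = 53.3768 m
d = 53.3768 m / 0.0254 = 2101 in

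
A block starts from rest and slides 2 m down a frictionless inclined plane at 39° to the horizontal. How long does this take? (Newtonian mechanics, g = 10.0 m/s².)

a = g sin(θ) = 10.0 × sin(39°) = 6.2932 m/s²
t = √(2d/a) = √(2 × 2 / 6.2932) = 0.8 s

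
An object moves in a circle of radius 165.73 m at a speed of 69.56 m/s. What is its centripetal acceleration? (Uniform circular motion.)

a_c = v²/r = 69.56²/165.73 = 4838.5936/165.73 = 29.2 m/s²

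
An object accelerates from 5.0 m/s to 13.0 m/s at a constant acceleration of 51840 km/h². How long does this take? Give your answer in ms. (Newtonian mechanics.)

a = 51840 km/h² × 7.716049382716049e-05 = 4.0 m/s²
t = (v - v₀) / a = (13.0 - 5.0) / 4.0 = 2.0 s
t = 2.0 s / 0.001 = 2000 ms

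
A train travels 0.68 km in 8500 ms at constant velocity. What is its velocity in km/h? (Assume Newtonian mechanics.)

d = 0.68 km × 1000.0 = 680.0 m
t = 8500 ms × 0.001 = 8.5 s
v = d / t = 680.0 / 8.5 = 80.0 m/s
v = 80.0 m/s / 0.2777777777777778 = 288.0 km/h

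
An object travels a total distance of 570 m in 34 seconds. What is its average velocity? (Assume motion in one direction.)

v_avg = Δd / Δt = 570 / 34 = 16.76 m/s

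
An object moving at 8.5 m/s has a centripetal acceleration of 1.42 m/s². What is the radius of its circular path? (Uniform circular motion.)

r = v²/a_c = 8.5²/1.42 = 50.88 m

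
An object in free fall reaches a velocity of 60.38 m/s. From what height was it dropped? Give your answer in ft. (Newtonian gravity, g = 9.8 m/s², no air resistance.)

h = v² / (2g) = 60.38² / (2 × 9.8) = 186.007 m
h = 186.007 m / 0.3048 = 610.3 ft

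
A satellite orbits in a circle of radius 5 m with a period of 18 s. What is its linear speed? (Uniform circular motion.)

v = 2πr/T = 2π×5/18 = 1.75 m/s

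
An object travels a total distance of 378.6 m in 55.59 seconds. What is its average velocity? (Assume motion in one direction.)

v_avg = Δd / Δt = 378.6 / 55.59 = 6.81 m/s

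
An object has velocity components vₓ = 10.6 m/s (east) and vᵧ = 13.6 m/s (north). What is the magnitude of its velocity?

|v| = √(vₓ² + vᵧ²) = √(10.6² + 13.6²) = √(297.32) = 17.24 m/s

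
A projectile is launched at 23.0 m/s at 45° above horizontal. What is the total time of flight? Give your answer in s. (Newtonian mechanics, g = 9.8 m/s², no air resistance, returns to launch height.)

T = 2 × v₀ × sin(θ) / g = 2 × 23.0 × sin(45°) / 9.8 = 2 × 23.0 × 0.707107 / 9.8 = 3.319 s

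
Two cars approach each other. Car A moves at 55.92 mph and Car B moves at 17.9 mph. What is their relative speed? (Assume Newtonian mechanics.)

v_rel = v_A + v_B = 55.92 + 17.9 = 73.82 mph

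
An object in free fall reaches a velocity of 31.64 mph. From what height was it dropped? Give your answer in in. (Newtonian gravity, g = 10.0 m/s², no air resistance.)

v = 31.64 mph × 0.44704 = 14.1443 m/s
h = v² / (2g) = 14.1443² / (2 × 10.0) = 10.0031 m
h = 10.0031 m / 0.0254 = 393.8 in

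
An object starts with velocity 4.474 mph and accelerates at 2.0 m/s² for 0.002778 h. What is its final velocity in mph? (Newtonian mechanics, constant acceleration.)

v₀ = 4.474 mph × 0.44704 = 2.00006 m/s
t = 0.002778 h × 3600.0 = 10.0008 s
v = v₀ + a × t = 2.00006 + 2.0 × 10.0008 = 22.0017 m/s
v = 22.0017 m/s / 0.44704 = 49.22 mph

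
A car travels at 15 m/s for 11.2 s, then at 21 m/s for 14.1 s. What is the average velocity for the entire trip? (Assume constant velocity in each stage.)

d₁ = v₁t₁ = 15 × 11.2 = 168.0 m
d₂ = v₂t₂ = 21 × 14.1 = 296.1 m
d_total = 464.1 m, t_total = 25.3 s
v_avg = d_total/t_total = 464.1/25.3 = 18.34 m/s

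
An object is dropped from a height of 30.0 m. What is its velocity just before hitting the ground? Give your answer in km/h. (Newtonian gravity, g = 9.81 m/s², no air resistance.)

v = √(2gh) = √(2 × 9.81 × 30.0) = 24.2611 m/s
v = 24.2611 m/s / 0.2777777777777778 = 87.34 km/h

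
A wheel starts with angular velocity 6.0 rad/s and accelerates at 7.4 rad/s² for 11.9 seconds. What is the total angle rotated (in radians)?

θ = ω₀t + ½αt² = 6.0×11.9 + ½×7.4×11.9² = 595.36 rad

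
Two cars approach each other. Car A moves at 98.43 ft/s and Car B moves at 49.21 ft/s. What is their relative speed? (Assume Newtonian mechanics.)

v_rel = v_A + v_B = 98.43 + 49.21 = 147.64 ft/s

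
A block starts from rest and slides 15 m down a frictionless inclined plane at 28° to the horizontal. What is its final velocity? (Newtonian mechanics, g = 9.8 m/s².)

a = g sin(θ) = 9.8 × sin(28°) = 4.6008 m/s²
v = √(2ad) = √(2 × 4.6008 × 15) = 11.75 m/s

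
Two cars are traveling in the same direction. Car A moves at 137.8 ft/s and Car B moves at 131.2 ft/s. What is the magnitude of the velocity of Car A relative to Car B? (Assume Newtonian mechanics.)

v_rel = |v_A - v_B| = |137.8 - 131.2| = 6.6 ft/s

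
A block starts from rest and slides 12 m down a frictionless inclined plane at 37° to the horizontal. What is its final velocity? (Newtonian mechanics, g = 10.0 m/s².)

a = g sin(θ) = 10.0 × sin(37°) = 6.0182 m/s²
v = √(2ad) = √(2 × 6.0182 × 12) = 12.02 m/s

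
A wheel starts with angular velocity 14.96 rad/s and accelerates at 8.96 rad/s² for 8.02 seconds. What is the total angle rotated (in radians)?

θ = ω₀t + ½αt² = 14.96×8.02 + ½×8.96×8.02² = 408.13 rad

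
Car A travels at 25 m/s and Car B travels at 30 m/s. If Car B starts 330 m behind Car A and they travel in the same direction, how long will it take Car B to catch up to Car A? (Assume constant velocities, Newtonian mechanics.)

Relative speed: v_rel = 30 - 25 = 5 m/s
Time to catch: t = d₀/v_rel = 330/5 = 66.0 s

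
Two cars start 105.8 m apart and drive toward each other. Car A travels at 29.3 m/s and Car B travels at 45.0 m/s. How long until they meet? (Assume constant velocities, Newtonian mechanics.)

Combined speed: v_combined = 29.3 + 45.0 = 74.3 m/s
Time to meet: t = d/v_combined = 105.8/74.3 = 1.42 s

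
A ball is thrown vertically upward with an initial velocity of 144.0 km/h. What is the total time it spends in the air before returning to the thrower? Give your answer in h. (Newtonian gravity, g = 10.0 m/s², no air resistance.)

v₀ = 144.0 km/h × 0.2777777777777778 = 40.0 m/s
t_total = 2 × v₀ / g = 2 × 40.0 / 10.0 = 8.0 s
t_total = 8.0 s / 3600.0 = 0.002222 h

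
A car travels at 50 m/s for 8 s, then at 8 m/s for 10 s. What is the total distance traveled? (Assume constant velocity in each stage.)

d₁ = v₁t₁ = 50 × 8 = 400 m
d₂ = v₂t₂ = 8 × 10 = 80 m
d_total = 400 + 80 = 480 m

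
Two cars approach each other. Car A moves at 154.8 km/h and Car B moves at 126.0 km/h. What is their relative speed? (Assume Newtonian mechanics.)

v_rel = v_A + v_B = 154.8 + 126.0 = 280.8 km/h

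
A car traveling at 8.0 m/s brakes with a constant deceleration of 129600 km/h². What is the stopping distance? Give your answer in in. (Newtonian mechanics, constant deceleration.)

a = 129600 km/h² × 7.716049382716049e-05 = 10.0 m/s²
d = v₀² / (2a) = 8.0² / (2 × 10.0) = 64.0 / 20.0 = 3.2 m
d = 3.2 m / 0.0254 = 126.0 in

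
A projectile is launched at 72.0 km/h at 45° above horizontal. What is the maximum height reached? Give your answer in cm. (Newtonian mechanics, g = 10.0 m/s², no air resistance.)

v₀ = 72.0 km/h × 0.2777777777777778 = 20.0 m/s
H = v₀² × sin²(θ) / (2g) = 20.0² × sin(45°)² / (2 × 10.0) = 400.0 × 0.5 / 20.0 = 10.0 m
H = 10.0 m / 0.01 = 1000 cm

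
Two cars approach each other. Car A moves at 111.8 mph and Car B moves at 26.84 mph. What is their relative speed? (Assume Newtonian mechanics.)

v_rel = v_A + v_B = 111.8 + 26.84 = 138.64 mph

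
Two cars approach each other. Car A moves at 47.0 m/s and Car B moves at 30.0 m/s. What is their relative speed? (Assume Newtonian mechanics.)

v_rel = v_A + v_B = 47.0 + 30.0 = 77.0 m/s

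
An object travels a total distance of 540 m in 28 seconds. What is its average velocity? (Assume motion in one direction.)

v_avg = Δd / Δt = 540 / 28 = 19.29 m/s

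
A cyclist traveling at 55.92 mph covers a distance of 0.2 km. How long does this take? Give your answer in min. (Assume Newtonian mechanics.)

d = 0.2 km × 1000.0 = 200.0 m
v = 55.92 mph × 0.44704 = 24.9985 m/s
t = d / v = 200.0 / 24.9985 = 8.00048 s
t = 8.00048 s / 60.0 = 0.1333 min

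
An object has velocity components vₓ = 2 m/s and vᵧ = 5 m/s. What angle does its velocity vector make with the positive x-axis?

θ = arctan(vᵧ/vₓ) = arctan(5/2) = 68.2°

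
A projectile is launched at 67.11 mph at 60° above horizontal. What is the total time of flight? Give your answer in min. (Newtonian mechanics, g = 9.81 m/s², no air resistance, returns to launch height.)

v₀ = 67.11 mph × 0.44704 = 30.0009 m/s
T = 2 × v₀ × sin(θ) / g = 2 × 30.0009 × sin(60°) / 9.81 = 2 × 30.0009 × 0.866025 / 9.81 = 5.29695 s
T = 5.29695 s / 60.0 = 0.08828 min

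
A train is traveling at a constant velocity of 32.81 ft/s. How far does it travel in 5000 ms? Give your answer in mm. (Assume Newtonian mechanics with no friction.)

v = 32.81 ft/s × 0.3048 = 10.0005 m/s
t = 5000 ms × 0.001 = 5.0 s
d = v × t = 10.0005 × 5.0 = 50.0025 m
d = 50.0025 m / 0.001 = 50000 mm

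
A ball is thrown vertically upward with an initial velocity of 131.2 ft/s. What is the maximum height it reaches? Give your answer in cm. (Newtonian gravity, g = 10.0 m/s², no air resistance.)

v₀ = 131.2 ft/s × 0.3048 = 39.9898 m/s
h_max = v₀² / (2g) = 39.9898² / (2 × 10.0) = 1599.18 / 20.0 = 79.959 m
h_max = 79.959 m / 0.01 = 7996 cm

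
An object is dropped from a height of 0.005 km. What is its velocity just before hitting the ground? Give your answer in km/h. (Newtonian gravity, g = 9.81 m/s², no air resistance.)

h = 0.005 km × 1000.0 = 5.0 m
v = √(2gh) = √(2 × 9.81 × 5.0) = 9.90454 m/s
v = 9.90454 m/s / 0.2777777777777778 = 35.66 km/h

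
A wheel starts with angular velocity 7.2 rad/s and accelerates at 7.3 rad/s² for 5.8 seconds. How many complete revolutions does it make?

θ = ω₀t + ½αt² = 7.2×5.8 + ½×7.3×5.8² = 164.546 rad
Total revolutions = θ/(2π) = 164.546/(2π) = 26.19
Complete revolutions = ⌊26.19⌋ = 26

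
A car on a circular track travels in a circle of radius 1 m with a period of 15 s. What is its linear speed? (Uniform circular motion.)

v = 2πr/T = 2π×1/15 = 0.42 m/s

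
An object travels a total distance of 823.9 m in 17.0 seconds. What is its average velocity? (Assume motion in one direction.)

v_avg = Δd / Δt = 823.9 / 17.0 = 48.46 m/s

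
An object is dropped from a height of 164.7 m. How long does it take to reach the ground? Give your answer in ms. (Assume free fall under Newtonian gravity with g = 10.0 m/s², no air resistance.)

t = √(2h/g) = √(2 × 164.7 / 10.0) = 5.73934 s
t = 5.73934 s / 0.001 = 5739 ms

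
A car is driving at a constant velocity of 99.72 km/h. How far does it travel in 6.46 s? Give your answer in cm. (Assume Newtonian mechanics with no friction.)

v = 99.72 km/h × 0.2777777777777778 = 27.7 m/s
d = v × t = 27.7 × 6.46 = 178.942 m
d = 178.942 m / 0.01 = 17890 cm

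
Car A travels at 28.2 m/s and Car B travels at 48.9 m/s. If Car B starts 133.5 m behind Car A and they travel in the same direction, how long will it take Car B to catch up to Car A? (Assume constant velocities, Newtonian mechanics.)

Relative speed: v_rel = 48.9 - 28.2 = 20.7 m/s
Time to catch: t = d₀/v_rel = 133.5/20.7 = 6.45 s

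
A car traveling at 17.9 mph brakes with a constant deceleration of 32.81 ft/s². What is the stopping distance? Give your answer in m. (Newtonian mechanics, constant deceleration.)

v₀ = 17.9 mph × 0.44704 = 8.00202 m/s
a = 32.81 ft/s² × 0.3048 = 10.0005 m/s²
d = v₀² / (2a) = 8.00202² / (2 × 10.0005) = 64.0323 / 20.001 = 3.201 m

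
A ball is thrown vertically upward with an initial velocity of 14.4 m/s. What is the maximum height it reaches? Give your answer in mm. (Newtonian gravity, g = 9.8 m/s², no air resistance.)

h_max = v₀² / (2g) = 14.4² / (2 × 9.8) = 207.36 / 19.6 = 10.5796 m
h_max = 10.5796 m / 0.001 = 10580 mm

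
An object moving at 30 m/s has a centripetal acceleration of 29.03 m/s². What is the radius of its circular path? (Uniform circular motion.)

r = v²/a_c = 30²/29.03 = 31.0 m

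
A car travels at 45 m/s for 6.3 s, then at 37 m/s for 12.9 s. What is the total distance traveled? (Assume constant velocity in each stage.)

d₁ = v₁t₁ = 45 × 6.3 = 283.5 m
d₂ = v₂t₂ = 37 × 12.9 = 477.3 m
d_total = 283.5 + 477.3 = 760.8 m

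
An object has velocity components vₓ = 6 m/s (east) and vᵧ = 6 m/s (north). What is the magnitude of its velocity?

|v| = √(vₓ² + vᵧ²) = √(6² + 6²) = √(72) = 8.49 m/s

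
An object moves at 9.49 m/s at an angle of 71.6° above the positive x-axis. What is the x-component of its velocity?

vₓ = v cos(θ) = 9.49 × cos(71.6°) = 3.0 m/s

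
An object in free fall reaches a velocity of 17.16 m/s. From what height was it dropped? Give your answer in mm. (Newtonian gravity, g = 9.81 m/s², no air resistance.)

h = v² / (2g) = 17.16² / (2 × 9.81) = 15.0084 m
h = 15.0084 m / 0.001 = 15010 mm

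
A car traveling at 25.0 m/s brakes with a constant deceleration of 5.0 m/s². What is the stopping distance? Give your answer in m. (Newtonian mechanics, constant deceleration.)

d = v₀² / (2a) = 25.0² / (2 × 5.0) = 625.0 / 10.0 = 62.5 m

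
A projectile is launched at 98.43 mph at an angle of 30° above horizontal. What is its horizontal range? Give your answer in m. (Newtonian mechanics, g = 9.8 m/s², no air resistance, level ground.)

v₀ = 98.43 mph × 0.44704 = 44.0021 m/s
R = v₀² × sin(2θ) / g = 44.0021² × sin(2 × 30°) / 9.8 = 1936.18 × 0.866025 / 9.8 = 171.1 m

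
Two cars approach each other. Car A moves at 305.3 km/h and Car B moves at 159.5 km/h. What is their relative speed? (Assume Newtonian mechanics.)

v_rel = v_A + v_B = 305.3 + 159.5 = 464.8 km/h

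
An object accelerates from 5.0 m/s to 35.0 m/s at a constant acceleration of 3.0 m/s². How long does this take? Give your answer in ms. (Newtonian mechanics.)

t = (v - v₀) / a = (35.0 - 5.0) / 3.0 = 10.0 s
t = 10.0 s / 0.001 = 10000 ms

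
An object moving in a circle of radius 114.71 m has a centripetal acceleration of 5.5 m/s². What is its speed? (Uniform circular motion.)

v = √(a_c × r) = √(5.5 × 114.71) = 25.12 m/s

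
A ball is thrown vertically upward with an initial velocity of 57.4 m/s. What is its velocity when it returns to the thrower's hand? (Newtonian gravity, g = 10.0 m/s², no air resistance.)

By conservation of energy (no air resistance), the ball returns to the throw height with the same speed as launch, but directed downward.
|v_ground| = v₀ = 57.4 m/s
v_ground = 57.4 m/s (downward)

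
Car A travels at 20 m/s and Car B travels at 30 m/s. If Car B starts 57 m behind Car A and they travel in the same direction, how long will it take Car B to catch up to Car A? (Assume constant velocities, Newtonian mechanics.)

Relative speed: v_rel = 30 - 20 = 10 m/s
Time to catch: t = d₀/v_rel = 57/10 = 5.7 s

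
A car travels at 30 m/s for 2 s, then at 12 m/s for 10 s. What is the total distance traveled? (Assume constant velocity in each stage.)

d₁ = v₁t₁ = 30 × 2 = 60 m
d₂ = v₂t₂ = 12 × 10 = 120 m
d_total = 60 + 120 = 180 m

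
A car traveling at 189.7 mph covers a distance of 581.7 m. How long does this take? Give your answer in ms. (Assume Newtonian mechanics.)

v = 189.7 mph × 0.44704 = 84.8035 m/s
t = d / v = 581.7 / 84.8035 = 6.85939 s
t = 6.85939 s / 0.001 = 6859 ms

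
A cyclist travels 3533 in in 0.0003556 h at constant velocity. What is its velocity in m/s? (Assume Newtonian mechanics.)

d = 3533 in × 0.0254 = 89.7382 m
t = 0.0003556 h × 3600.0 = 1.28016 s
v = d / t = 89.7382 / 1.28016 = 70.1 m/s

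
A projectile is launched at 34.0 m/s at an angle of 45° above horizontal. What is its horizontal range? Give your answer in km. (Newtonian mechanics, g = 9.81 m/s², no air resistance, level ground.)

R = v₀² × sin(2θ) / g = 34.0² × sin(2 × 45°) / 9.81 = 1156.0 × 1.0 / 9.81 = 117.839 m
R = 117.839 m / 1000.0 = 0.1178 km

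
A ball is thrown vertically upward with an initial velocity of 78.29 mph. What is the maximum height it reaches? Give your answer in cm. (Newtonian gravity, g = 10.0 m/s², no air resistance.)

v₀ = 78.29 mph × 0.44704 = 34.9988 m/s
h_max = v₀² / (2g) = 34.9988² / (2 × 10.0) = 1224.92 / 20.0 = 61.246 m
h_max = 61.246 m / 0.01 = 6125 cm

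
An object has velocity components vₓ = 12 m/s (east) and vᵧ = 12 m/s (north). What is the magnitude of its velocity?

|v| = √(vₓ² + vᵧ²) = √(12² + 12²) = √(288) = 16.97 m/s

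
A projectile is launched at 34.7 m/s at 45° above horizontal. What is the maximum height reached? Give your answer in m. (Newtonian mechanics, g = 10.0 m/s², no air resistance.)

H = v₀² × sin²(θ) / (2g) = 34.7² × sin(45°)² / (2 × 10.0) = 1204.09 × 0.5 / 20.0 = 30.1 m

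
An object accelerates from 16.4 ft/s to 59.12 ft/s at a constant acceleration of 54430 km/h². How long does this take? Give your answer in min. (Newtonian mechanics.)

v₀ = 16.4 ft/s × 0.3048 = 4.99872 m/s
v = 59.12 ft/s × 0.3048 = 18.0198 m/s
a = 54430 km/h² × 7.716049382716049e-05 = 4.19985 m/s²
t = (v - v₀) / a = (18.0198 - 4.99872) / 4.19985 = 3.10037 s
t = 3.10037 s / 60.0 = 0.05167 min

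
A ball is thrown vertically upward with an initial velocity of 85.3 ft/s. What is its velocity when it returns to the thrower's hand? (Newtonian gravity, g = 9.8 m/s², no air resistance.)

By conservation of energy (no air resistance), the ball returns to the throw height with the same speed as launch, but directed downward.
|v_ground| = v₀ = 85.3 ft/s
v_ground = 85.3 ft/s (downward)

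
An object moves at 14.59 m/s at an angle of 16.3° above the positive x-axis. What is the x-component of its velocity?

vₓ = v cos(θ) = 14.59 × cos(16.3°) = 14.0 m/s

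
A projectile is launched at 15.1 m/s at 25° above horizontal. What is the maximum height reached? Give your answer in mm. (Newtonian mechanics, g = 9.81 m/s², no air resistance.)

H = v₀² × sin²(θ) / (2g) = 15.1² × sin(25°)² / (2 × 9.81) = 228.01 × 0.178606 / 19.62 = 2.07563 m
H = 2.07563 m / 0.001 = 2076 mm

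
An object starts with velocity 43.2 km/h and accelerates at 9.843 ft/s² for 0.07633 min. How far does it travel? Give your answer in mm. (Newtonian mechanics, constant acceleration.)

v₀ = 43.2 km/h × 0.2777777777777778 = 12.0 m/s
a = 9.843 ft/s² × 0.3048 = 3.00015 m/s²
t = 0.07633 min × 60.0 = 4.5798 s
d = v₀ × t + ½ × a × t² = 12.0 × 4.5798 + 0.5 × 3.00015 × 4.5798² = 86.421 m
d = 86.421 m / 0.001 = 86420 mm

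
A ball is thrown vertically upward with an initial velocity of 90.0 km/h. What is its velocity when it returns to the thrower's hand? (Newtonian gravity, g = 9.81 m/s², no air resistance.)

By conservation of energy (no air resistance), the ball returns to the throw height with the same speed as launch, but directed downward.
|v_ground| = v₀ = 90.0 km/h
v_ground = 90.0 km/h (downward)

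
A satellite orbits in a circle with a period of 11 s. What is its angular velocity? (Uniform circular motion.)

ω = 2π/T = 2π/11 = 0.5712 rad/s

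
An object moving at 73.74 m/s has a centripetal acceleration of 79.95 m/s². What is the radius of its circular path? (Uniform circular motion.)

r = v²/a_c = 73.74²/79.95 = 68.01 m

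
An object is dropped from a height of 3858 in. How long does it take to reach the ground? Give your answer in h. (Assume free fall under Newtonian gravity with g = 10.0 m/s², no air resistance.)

h = 3858 in × 0.0254 = 97.9932 m
t = √(2h/g) = √(2 × 97.9932 / 10.0) = 4.42704 s
t = 4.42704 s / 3600.0 = 0.00123 h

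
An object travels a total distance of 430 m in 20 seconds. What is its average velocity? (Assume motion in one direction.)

v_avg = Δd / Δt = 430 / 20 = 21.5 m/s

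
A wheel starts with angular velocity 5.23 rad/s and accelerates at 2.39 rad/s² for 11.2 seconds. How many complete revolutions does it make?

θ = ω₀t + ½αt² = 5.23×11.2 + ½×2.39×11.2² = 208.4768 rad
Total revolutions = θ/(2π) = 208.4768/(2π) = 33.18
Complete revolutions = ⌊33.18⌋ = 33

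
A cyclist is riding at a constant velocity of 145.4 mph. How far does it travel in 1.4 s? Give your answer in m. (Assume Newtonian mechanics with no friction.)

v = 145.4 mph × 0.44704 = 64.9996 m/s
d = v × t = 64.9996 × 1.4 = 91.0 m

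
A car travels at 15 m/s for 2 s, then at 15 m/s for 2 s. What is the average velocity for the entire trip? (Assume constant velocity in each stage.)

d₁ = v₁t₁ = 15 × 2 = 30 m
d₂ = v₂t₂ = 15 × 2 = 30 m
d_total = 60 m, t_total = 4 s
v_avg = d_total/t_total = 60/4 = 15.0 m/s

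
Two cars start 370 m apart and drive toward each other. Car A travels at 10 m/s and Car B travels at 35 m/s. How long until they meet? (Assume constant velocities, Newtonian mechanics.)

Combined speed: v_combined = 10 + 35 = 45 m/s
Time to meet: t = d/v_combined = 370/45 = 8.22 s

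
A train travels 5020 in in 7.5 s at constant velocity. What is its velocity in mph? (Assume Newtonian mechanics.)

d = 5020 in × 0.0254 = 127.508 m
v = d / t = 127.508 / 7.5 = 17.0011 m/s
v = 17.0011 m/s / 0.44704 = 38.03 mph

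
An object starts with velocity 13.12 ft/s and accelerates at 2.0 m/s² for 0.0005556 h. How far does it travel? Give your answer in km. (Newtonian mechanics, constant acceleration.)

v₀ = 13.12 ft/s × 0.3048 = 3.99898 m/s
t = 0.0005556 h × 3600.0 = 2.00016 s
d = v₀ × t + ½ × a × t² = 3.99898 × 2.00016 + 0.5 × 2.0 × 2.00016² = 11.9992 m
d = 11.9992 m / 1000.0 = 0.012 km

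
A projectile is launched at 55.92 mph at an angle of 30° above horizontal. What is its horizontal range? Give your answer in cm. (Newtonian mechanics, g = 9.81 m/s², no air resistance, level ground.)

v₀ = 55.92 mph × 0.44704 = 24.9985 m/s
R = v₀² × sin(2θ) / g = 24.9985² × sin(2 × 30°) / 9.81 = 624.925 × 0.866025 / 9.81 = 55.1683 m
R = 55.1683 m / 0.01 = 5517 cm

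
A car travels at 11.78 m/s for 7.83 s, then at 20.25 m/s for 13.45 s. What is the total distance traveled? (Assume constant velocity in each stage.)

d₁ = v₁t₁ = 11.78 × 7.83 = 92.2374 m
d₂ = v₂t₂ = 20.25 × 13.45 = 272.3625 m
d_total = 92.2374 + 272.3625 = 364.6 m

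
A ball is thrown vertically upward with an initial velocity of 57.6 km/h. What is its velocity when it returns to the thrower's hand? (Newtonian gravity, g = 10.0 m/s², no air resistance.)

By conservation of energy (no air resistance), the ball returns to the throw height with the same speed as launch, but directed downward.
|v_ground| = v₀ = 57.6 km/h
v_ground = 57.6 km/h (downward)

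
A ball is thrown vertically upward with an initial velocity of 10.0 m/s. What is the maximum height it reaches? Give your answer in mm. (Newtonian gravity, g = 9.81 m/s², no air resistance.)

h_max = v₀² / (2g) = 10.0² / (2 × 9.81) = 100.0 / 19.62 = 5.09684 m
h_max = 5.09684 m / 0.001 = 5097 mm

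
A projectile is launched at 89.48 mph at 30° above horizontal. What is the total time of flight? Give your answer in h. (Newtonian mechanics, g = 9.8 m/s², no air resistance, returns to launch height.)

v₀ = 89.48 mph × 0.44704 = 40.0011 m/s
T = 2 × v₀ × sin(θ) / g = 2 × 40.0011 × sin(30°) / 9.8 = 2 × 40.0011 × 0.5 / 9.8 = 4.08174 s
T = 4.08174 s / 3600.0 = 0.001134 h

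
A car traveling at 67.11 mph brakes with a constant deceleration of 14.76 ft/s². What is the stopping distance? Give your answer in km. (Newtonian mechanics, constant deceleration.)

v₀ = 67.11 mph × 0.44704 = 30.0009 m/s
a = 14.76 ft/s² × 0.3048 = 4.49885 m/s²
d = v₀² / (2a) = 30.0009² / (2 × 4.49885) = 900.054 / 8.9977 = 100.032 m
d = 100.032 m / 1000.0 = 0.1 km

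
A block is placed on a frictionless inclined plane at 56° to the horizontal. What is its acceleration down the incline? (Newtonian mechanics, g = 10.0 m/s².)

a = g sin(θ) = 10.0 × sin(56°) = 10.0 × 0.829 = 8.29 m/s²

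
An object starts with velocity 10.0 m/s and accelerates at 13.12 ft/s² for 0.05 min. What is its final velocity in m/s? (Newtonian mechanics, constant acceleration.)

a = 13.12 ft/s² × 0.3048 = 3.99898 m/s²
t = 0.05 min × 60.0 = 3.0 s
v = v₀ + a × t = 10.0 + 3.99898 × 3.0 = 22.0 m/s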